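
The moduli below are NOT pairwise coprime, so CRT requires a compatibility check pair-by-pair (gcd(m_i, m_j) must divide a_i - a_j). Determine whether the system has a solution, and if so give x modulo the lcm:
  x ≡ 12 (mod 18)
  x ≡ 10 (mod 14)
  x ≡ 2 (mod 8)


Moduli 18, 14, 8 are not pairwise coprime, so CRT works modulo lcm(m_i) when all pairwise compatibility conditions hold.
Pairwise compatibility: gcd(m_i, m_j) must divide a_i - a_j for every pair.
Merge one congruence at a time:
  Start: x ≡ 12 (mod 18).
  Combine with x ≡ 10 (mod 14): gcd(18, 14) = 2; 10 - 12 = -2, which IS divisible by 2, so compatible.
    Write x = 12 + 18·t and substitute into x ≡ 10 (mod 14): 18·t ≡ 10 − 12 = -2 (mod 14).
    Divide the congruence (and modulus) by g = 2: 9·t ≡ -1 (mod 7).
    Reduce coefficients mod 7: 2·t ≡ 6 (mod 7).
    The inverse of 2 mod 7 is 4 (since 2·4 = 8 = 1·7 + 1), so t ≡ 4·6 = 24 ≡ 3 (mod 7).
    Then x = 12 + 18·3 = 66, valid modulo lcm(18, 14) = 126: x ≡ 66 (mod 126).
  Combine with x ≡ 2 (mod 8): gcd(126, 8) = 2; 2 - 66 = -64, which IS divisible by 2, so compatible.
    Write x = 66 + 126·t and substitute into x ≡ 2 (mod 8): 126·t ≡ 2 − 66 = -64 (mod 8).
    Divide the congruence (and modulus) by g = 2: 63·t ≡ -32 (mod 4).
    Reduce coefficients mod 4: 3·t ≡ 0 (mod 4).
    The inverse of 3 mod 4 is 3 (since 3·3 = 9 = 2·4 + 1), so t ≡ 3·0 = 0 ≡ 0 (mod 4).
    Then x = 66 + 126·0 = 66, valid modulo lcm(126, 8) = 504: x ≡ 66 (mod 504).
Verify: 66 mod 18 = 12, 66 mod 14 = 10, 66 mod 8 = 2.

x ≡ 66 (mod 504).


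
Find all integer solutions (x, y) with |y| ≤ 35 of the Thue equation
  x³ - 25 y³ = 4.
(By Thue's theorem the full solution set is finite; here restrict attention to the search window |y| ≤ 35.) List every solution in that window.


The equation is x³ - 25y³ = 4. For fixed y, x³ = 25·y³ + 4, so a solution requires the RHS to be a perfect cube.
Strategy: iterate y from -35 to 35, compute RHS = 25·y³ + 4, and check whether it is a (positive or negative) perfect cube.
Check small values of y:
  y = 0: RHS = 4 is not a perfect cube.
  y = 1: RHS = 29 is not a perfect cube.
  y = -1: RHS = -21 is not a perfect cube.
  y = 2: RHS = 204 is not a perfect cube.
  y = -2: RHS = -196 is not a perfect cube.
  y = 3: RHS = 679 is not a perfect cube.
  y = -3: RHS = -671 is not a perfect cube.
Continuing the search up to |y| = 35 finds no solutions either.
No (x, y) in the scanned range satisfies the equation.

No integer solutions with |y| ≤ 35.


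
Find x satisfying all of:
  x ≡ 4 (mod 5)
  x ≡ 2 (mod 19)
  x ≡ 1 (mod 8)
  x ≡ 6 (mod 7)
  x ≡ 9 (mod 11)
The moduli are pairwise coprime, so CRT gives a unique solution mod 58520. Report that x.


Product of moduli M = 5 · 19 · 8 · 7 · 11 = 58520.
Merge one congruence at a time:
  Start: x ≡ 4 (mod 5).
  Combine with x ≡ 2 (mod 19); new modulus lcm = 95.
    Write x = 4 + 5·t and substitute into x ≡ 2 (mod 19): 5·t ≡ 2 − 4 = -2 (mod 19).
    Reduce coefficients mod 19: 5·t ≡ 17 (mod 19).
    The inverse of 5 mod 19 is 4 (since 5·4 = 20 = 1·19 + 1), so t ≡ 4·17 = 68 ≡ 11 (mod 19).
    Then x = 4 + 5·11 = 59, valid modulo lcm(5, 19) = 95: x ≡ 59 (mod 95).
  Combine with x ≡ 1 (mod 8); new modulus lcm = 760.
    Write x = 59 + 95·t and substitute into x ≡ 1 (mod 8): 95·t ≡ 1 − 59 = -58 (mod 8).
    Reduce coefficients mod 8: 7·t ≡ 6 (mod 8).
    The inverse of 7 mod 8 is 7 (since 7·7 = 49 = 6·8 + 1), so t ≡ 7·6 = 42 ≡ 2 (mod 8).
    Then x = 59 + 95·2 = 249, valid modulo lcm(95, 8) = 760: x ≡ 249 (mod 760).
  Combine with x ≡ 6 (mod 7); new modulus lcm = 5320.
    Write x = 249 + 760·t and substitute into x ≡ 6 (mod 7): 760·t ≡ 6 − 249 = -243 (mod 7).
    Reduce coefficients mod 7: 4·t ≡ 2 (mod 7).
    The inverse of 4 mod 7 is 2 (since 4·2 = 8 = 1·7 + 1), so t ≡ 2·2 = 4 ≡ 4 (mod 7).
    Then x = 249 + 760·4 = 3289, valid modulo lcm(760, 7) = 5320: x ≡ 3289 (mod 5320).
  Combine with x ≡ 9 (mod 11); new modulus lcm = 58520.
    Write x = 3289 + 5320·t and substitute into x ≡ 9 (mod 11): 5320·t ≡ 9 − 3289 = -3280 (mod 11).
    Reduce coefficients mod 11: 7·t ≡ 9 (mod 11).
    The inverse of 7 mod 11 is 8 (since 7·8 = 56 = 5·11 + 1), so t ≡ 8·9 = 72 ≡ 6 (mod 11).
    Then x = 3289 + 5320·6 = 35209, valid modulo lcm(5320, 11) = 58520: x ≡ 35209 (mod 58520).
Verify against each original: 35209 mod 5 = 4, 35209 mod 19 = 2, 35209 mod 8 = 1, 35209 mod 7 = 6, 35209 mod 11 = 9.

x ≡ 35209 (mod 58520).


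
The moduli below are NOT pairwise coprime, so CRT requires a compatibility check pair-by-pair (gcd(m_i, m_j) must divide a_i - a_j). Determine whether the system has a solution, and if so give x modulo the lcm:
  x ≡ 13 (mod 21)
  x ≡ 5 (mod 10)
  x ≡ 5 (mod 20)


Moduli 21, 10, 20 are not pairwise coprime, so CRT works modulo lcm(m_i) when all pairwise compatibility conditions hold.
Pairwise compatibility: gcd(m_i, m_j) must divide a_i - a_j for every pair.
Merge one congruence at a time:
  Start: x ≡ 13 (mod 21).
  Combine with x ≡ 5 (mod 10): gcd(21, 10) = 1; 5 - 13 = -8, which IS divisible by 1, so compatible.
    Write x = 13 + 21·t and substitute into x ≡ 5 (mod 10): 21·t ≡ 5 − 13 = -8 (mod 10).
    Reduce coefficients mod 10: 1·t ≡ 2 (mod 10).
    So t ≡ 2 (mod 10).
    Then x = 13 + 21·2 = 55, valid modulo lcm(21, 10) = 210: x ≡ 55 (mod 210).
  Combine with x ≡ 5 (mod 20): gcd(210, 20) = 10; 5 - 55 = -50, which IS divisible by 10, so compatible.
    Write x = 55 + 210·t and substitute into x ≡ 5 (mod 20): 210·t ≡ 5 − 55 = -50 (mod 20).
    Divide the congruence (and modulus) by g = 10: 21·t ≡ -5 (mod 2).
    Reduce coefficients mod 2: 1·t ≡ 1 (mod 2).
    So t ≡ 1 (mod 2).
    Then x = 55 + 210·1 = 265, valid modulo lcm(210, 20) = 420: x ≡ 265 (mod 420).
Verify: 265 mod 21 = 13, 265 mod 10 = 5, 265 mod 20 = 5.

x ≡ 265 (mod 420).


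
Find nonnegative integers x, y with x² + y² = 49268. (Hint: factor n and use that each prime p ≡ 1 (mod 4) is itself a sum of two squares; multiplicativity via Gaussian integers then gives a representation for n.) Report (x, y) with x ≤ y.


Step 1: Factor n = 49268 = 2^2 · 109 · 113.
Step 2: Check the mod-4 condition on each prime factor: 2 = 2 (special); 109 ≡ 1 (mod 4), exponent 1; 113 ≡ 1 (mod 4), exponent 1.
All primes ≡ 3 (mod 4) appear to even exponent (or don't appear), so by the two-squares theorem n IS expressible as a sum of two squares.
Step 3: Build a representation. Group n = k² · m with k = 2 and m = 109 · 113 = 12317 (a product of primes ≡ 1 (mod 4)); a representation of m scales to one of n via (k·x)² + (k·y)² = k²(x² + y²). Each prime p ≡ 1 (mod 4) is itself a sum of two squares; find a² by testing p − a² for a perfect square:
  109: 109 − 1² = 108, 109 − 2² = 105, 109 − 3² = 100 = 10² ⇒ 109 = 3² + 10².
  113: 113 − 1² = 112, 113 − 2² = 109, 113 − 3² = 104, 113 − 4² = 97, 113 − 5² = 88, 113 − 6² = 77, 113 − 7² = 64 = 8² ⇒ 113 = 7² + 8².
  Combine using the Brahmagupta–Fibonacci identity (a² + b²)(c² + d²) = (ac − bd)² + (ad + bc)² = (ac + bd)² + (ad − bc)²:
  109 · 113 = 12317: from (3² + 10²)(7² + 8²), take (3·7 − 10·8, 3·8 + 10·7) = (21 − 80, 24 + 70) = (-59, 94); dropping signs (only squares matter) gives (59, 94); check 59² + 94² = 3481 + 8836 = 12317 ✓.
  Scale by k = 2: (2·59, 2·94) = (118, 188).
Step 4: Order so x ≤ y and verify: 118² + 188² = 13924 + 35344 = 49268 = n. ✓

n = 49268 = 118² + 188² (one valid representation with x ≤ y).


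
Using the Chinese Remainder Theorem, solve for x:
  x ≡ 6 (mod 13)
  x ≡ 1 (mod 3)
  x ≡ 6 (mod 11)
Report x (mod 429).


Moduli 13, 3, 11 are pairwise coprime; by CRT there is a unique solution modulo M = 13 · 3 · 11 = 429.
Solve pairwise, accumulating the modulus:
  Start with x ≡ 6 (mod 13).
  Combine with x ≡ 1 (mod 3): since gcd(13, 3) = 1, we get a unique residue mod 39.
    Write x = 6 + 13·t and substitute into x ≡ 1 (mod 3): 13·t ≡ 1 − 6 = -5 (mod 3).
    Reduce coefficients mod 3: 1·t ≡ 1 (mod 3).
    So t ≡ 1 (mod 3).
    Then x = 6 + 13·1 = 19, valid modulo lcm(13, 3) = 39: x ≡ 19 (mod 39).
  Combine with x ≡ 6 (mod 11): since gcd(39, 11) = 1, we get a unique residue mod 429.
    Write x = 19 + 39·t and substitute into x ≡ 6 (mod 11): 39·t ≡ 6 − 19 = -13 (mod 11).
    Reduce coefficients mod 11: 6·t ≡ 9 (mod 11).
    The inverse of 6 mod 11 is 2 (since 6·2 = 12 = 1·11 + 1), so t ≡ 2·9 = 18 ≡ 7 (mod 11).
    Then x = 19 + 39·7 = 292, valid modulo lcm(39, 11) = 429: x ≡ 292 (mod 429).
Verify: 292 mod 13 = 6 ✓, 292 mod 3 = 1 ✓, 292 mod 11 = 6 ✓.

x ≡ 292 (mod 429).


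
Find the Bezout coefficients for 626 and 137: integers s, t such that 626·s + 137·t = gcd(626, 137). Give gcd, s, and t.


Euclidean algorithm on (626, 137) — divide until remainder is 0:
  626 = 4 · 137 + 78
  137 = 1 · 78 + 59
  78 = 1 · 59 + 19
  59 = 3 · 19 + 2
  19 = 9 · 2 + 1
  2 = 2 · 1 + 0
gcd(626, 137) = 1.
Track Bezout coefficients alongside the remainders: start with r₀ = 626 = a·1 + b·0 (s = 1, t = 0) and r₁ = 137 = a·0 + b·1 (s = 0, t = 1); each new remainder r_{k+1} = r_{k-1} − q_k·r_k inherits s_{k+1} = s_{k-1} − q_k·s_k, t_{k+1} = t_{k-1} − q_k·t_k, so r_k = a·s_k + b·t_k at every step:
  q = 4: r = 78, s = 1 − 4·0 = 1, t = 0 − 4·1 = -4  (check: 626·1 + 137·(-4) = 78)
  q = 1: r = 59, s = 0 − 1·1 = -1, t = 1 − 1·(-4) = 5  (check: 626·(-1) + 137·5 = 59)
  q = 1: r = 19, s = 1 − 1·(-1) = 2, t = -4 − 1·5 = -9  (check: 626·2 + 137·(-9) = 19)
  q = 3: r = 2, s = -1 − 3·2 = -7, t = 5 − 3·(-9) = 32  (check: 626·(-7) + 137·32 = 2)
  q = 9: r = 1, s = 2 − 9·(-7) = 65, t = -9 − 9·32 = -297  (check: 626·65 + 137·(-297) = 1)
The row with r = 1 (the gcd) gives the Bezout coefficients s = 65, t = -297.
Result: 626 · (65) + 137 · (-297) = 1.

gcd(626, 137) = 1; s = 65, t = -297 (check: 626·65 + 137·(-297) = 1).


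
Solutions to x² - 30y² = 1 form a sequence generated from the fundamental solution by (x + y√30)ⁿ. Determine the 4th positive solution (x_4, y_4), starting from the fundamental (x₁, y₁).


Step 1: Find the fundamental solution (x₁, y₁) of x² - 30y² = 1.
  Expand √30 as a continued fraction. a₀ = ⌊√30⌋ = 5; iterate m_{k+1} = d_k·a_k − m_k, d_{k+1} = (30 − m_{k+1}²)/d_k, a_{k+1} = ⌊(a₀ + m_{k+1})/d_{k+1}⌋ (starting m₀ = 0, d₀ = 1), with convergents p_k = a_k·p_{k-1} + p_{k-2}, q_k = a_k·q_{k-1} + q_{k-2} (p₋₁ = 1, q₋₁ = 0):
  k = 0: a₀ = 5; p₀/q₀ = 5/1; p₀² − 30·q₀² = 25 − 30 = -5.
  k = 1: m = 5, d = 5, a = ⌊(5 + 5)/5⌋ = 2; p/q = (2·5 + 1)/(2·1 + 0) = 11/2; p² − 30·q² = 121 − 120 = 1.
  The first convergent with p² − 30·q² = 1 gives the fundamental solution (x₁, y₁) = (11, 2).
Step 2: Apply the recurrence (x_{n+1}, y_{n+1}) = (x₁x_n + 30y₁y_n, x₁y_n + y₁x_n) repeatedly.
  From (x_1, y_1) = (11, 2): x_2 = 11·11 + 30·2·2 = 241; y_2 = 11·2 + 2·11 = 44.
  From (x_2, y_2) = (241, 44): x_3 = 11·241 + 30·2·44 = 5291; y_3 = 11·44 + 2·241 = 966.
  From (x_3, y_3) = (5291, 966): x_4 = 11·5291 + 30·2·966 = 116161; y_4 = 11·966 + 2·5291 = 21208.
Step 3: Verify x_4² - 30·y_4² = 13493377921 - 13493377920 = 1 (should be 1). ✓

(x_1, y_1) = (11, 2); (x_4, y_4) = (116161, 21208).


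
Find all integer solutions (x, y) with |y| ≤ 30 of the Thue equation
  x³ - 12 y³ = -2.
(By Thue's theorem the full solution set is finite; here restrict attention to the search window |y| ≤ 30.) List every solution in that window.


The equation is x³ - 12y³ = -2. For fixed y, x³ = 12·y³ − 2, so a solution requires the RHS to be a perfect cube.
Strategy: iterate y from -30 to 30, compute RHS = 12·y³ − 2, and check whether it is a (positive or negative) perfect cube.
Check small values of y:
  y = 0: RHS = -2 is not a perfect cube.
  y = 1: RHS = 10 is not a perfect cube.
  y = -1: RHS = -14 is not a perfect cube.
  y = 2: RHS = 94 is not a perfect cube.
  y = -2: RHS = -98 is not a perfect cube.
  y = 3: RHS = 322 is not a perfect cube.
  y = -3: RHS = -326 is not a perfect cube.
Continuing the search up to |y| = 30 finds no solutions either.
No (x, y) in the scanned range satisfies the equation.

No integer solutions with |y| ≤ 30.


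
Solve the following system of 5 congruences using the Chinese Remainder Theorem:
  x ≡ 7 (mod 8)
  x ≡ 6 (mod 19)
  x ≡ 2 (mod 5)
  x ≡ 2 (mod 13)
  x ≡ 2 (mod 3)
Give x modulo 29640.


Product of moduli M = 8 · 19 · 5 · 13 · 3 = 29640.
Merge one congruence at a time:
  Start: x ≡ 7 (mod 8).
  Combine with x ≡ 6 (mod 19); new modulus lcm = 152.
    Write x = 7 + 8·t and substitute into x ≡ 6 (mod 19): 8·t ≡ 6 − 7 = -1 (mod 19).
    Reduce coefficients mod 19: 8·t ≡ 18 (mod 19).
    The inverse of 8 mod 19 is 12 (since 8·12 = 96 = 5·19 + 1), so t ≡ 12·18 = 216 ≡ 7 (mod 19).
    Then x = 7 + 8·7 = 63, valid modulo lcm(8, 19) = 152: x ≡ 63 (mod 152).
  Combine with x ≡ 2 (mod 5); new modulus lcm = 760.
    Write x = 63 + 152·t and substitute into x ≡ 2 (mod 5): 152·t ≡ 2 − 63 = -61 (mod 5).
    Reduce coefficients mod 5: 2·t ≡ 4 (mod 5).
    The inverse of 2 mod 5 is 3 (since 2·3 = 6 = 1·5 + 1), so t ≡ 3·4 = 12 ≡ 2 (mod 5).
    Then x = 63 + 152·2 = 367, valid modulo lcm(152, 5) = 760: x ≡ 367 (mod 760).
  Combine with x ≡ 2 (mod 13); new modulus lcm = 9880.
    Write x = 367 + 760·t and substitute into x ≡ 2 (mod 13): 760·t ≡ 2 − 367 = -365 (mod 13).
    Reduce coefficients mod 13: 6·t ≡ 12 (mod 13).
    The inverse of 6 mod 13 is 11 (since 6·11 = 66 = 5·13 + 1), so t ≡ 11·12 = 132 ≡ 2 (mod 13).
    Then x = 367 + 760·2 = 1887, valid modulo lcm(760, 13) = 9880: x ≡ 1887 (mod 9880).
  Combine with x ≡ 2 (mod 3); new modulus lcm = 29640.
    Write x = 1887 + 9880·t and substitute into x ≡ 2 (mod 3): 9880·t ≡ 2 − 1887 = -1885 (mod 3).
    Reduce coefficients mod 3: 1·t ≡ 2 (mod 3).
    So t ≡ 2 (mod 3).
    Then x = 1887 + 9880·2 = 21647, valid modulo lcm(9880, 3) = 29640: x ≡ 21647 (mod 29640).
Verify against each original: 21647 mod 8 = 7, 21647 mod 19 = 6, 21647 mod 5 = 2, 21647 mod 13 = 2, 21647 mod 3 = 2.

x ≡ 21647 (mod 29640).


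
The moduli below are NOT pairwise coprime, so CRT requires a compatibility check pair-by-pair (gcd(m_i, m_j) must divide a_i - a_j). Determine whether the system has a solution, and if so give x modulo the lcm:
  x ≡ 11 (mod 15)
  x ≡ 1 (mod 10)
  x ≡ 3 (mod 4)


Moduli 15, 10, 4 are not pairwise coprime, so CRT works modulo lcm(m_i) when all pairwise compatibility conditions hold.
Pairwise compatibility: gcd(m_i, m_j) must divide a_i - a_j for every pair.
Merge one congruence at a time:
  Start: x ≡ 11 (mod 15).
  Combine with x ≡ 1 (mod 10): gcd(15, 10) = 5; 1 - 11 = -10, which IS divisible by 5, so compatible.
    Write x = 11 + 15·t and substitute into x ≡ 1 (mod 10): 15·t ≡ 1 − 11 = -10 (mod 10).
    Divide the congruence (and modulus) by g = 5: 3·t ≡ -2 (mod 2).
    Reduce coefficients mod 2: 1·t ≡ 0 (mod 2).
    So t ≡ 0 (mod 2).
    Then x = 11 + 15·0 = 11, valid modulo lcm(15, 10) = 30: x ≡ 11 (mod 30).
  Combine with x ≡ 3 (mod 4): gcd(30, 4) = 2; 3 - 11 = -8, which IS divisible by 2, so compatible.
    Write x = 11 + 30·t and substitute into x ≡ 3 (mod 4): 30·t ≡ 3 − 11 = -8 (mod 4).
    Divide the congruence (and modulus) by g = 2: 15·t ≡ -4 (mod 2).
    Reduce coefficients mod 2: 1·t ≡ 0 (mod 2).
    So t ≡ 0 (mod 2).
    Then x = 11 + 30·0 = 11, valid modulo lcm(30, 4) = 60: x ≡ 11 (mod 60).
Verify: 11 mod 15 = 11, 11 mod 10 = 1, 11 mod 4 = 3.

x ≡ 11 (mod 60).


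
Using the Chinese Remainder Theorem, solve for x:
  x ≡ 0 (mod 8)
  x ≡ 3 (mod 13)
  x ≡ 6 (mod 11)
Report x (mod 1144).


Moduli 8, 13, 11 are pairwise coprime; by CRT there is a unique solution modulo M = 8 · 13 · 11 = 1144.
Solve pairwise, accumulating the modulus:
  Start with x ≡ 0 (mod 8).
  Combine with x ≡ 3 (mod 13): since gcd(8, 13) = 1, we get a unique residue mod 104.
    Write x = 0 + 8·t and substitute into x ≡ 3 (mod 13): 8·t ≡ 3 − 0 = 3 (mod 13).
    The inverse of 8 mod 13 is 5 (since 8·5 = 40 = 3·13 + 1), so t ≡ 5·3 = 15 ≡ 2 (mod 13).
    Then x = 0 + 8·2 = 16, valid modulo lcm(8, 13) = 104: x ≡ 16 (mod 104).
  Combine with x ≡ 6 (mod 11): since gcd(104, 11) = 1, we get a unique residue mod 1144.
    Write x = 16 + 104·t and substitute into x ≡ 6 (mod 11): 104·t ≡ 6 − 16 = -10 (mod 11).
    Reduce coefficients mod 11: 5·t ≡ 1 (mod 11).
    The inverse of 5 mod 11 is 9 (since 5·9 = 45 = 4·11 + 1), so t ≡ 9·1 = 9 ≡ 9 (mod 11).
    Then x = 16 + 104·9 = 952, valid modulo lcm(104, 11) = 1144: x ≡ 952 (mod 1144).
Verify: 952 mod 8 = 0 ✓, 952 mod 13 = 3 ✓, 952 mod 11 = 6 ✓.

x ≡ 952 (mod 1144).


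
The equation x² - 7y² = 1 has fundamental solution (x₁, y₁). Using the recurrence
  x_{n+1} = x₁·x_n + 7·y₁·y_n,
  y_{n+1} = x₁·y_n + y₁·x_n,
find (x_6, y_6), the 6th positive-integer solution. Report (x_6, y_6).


Step 1: Find the fundamental solution (x₁, y₁) of x² - 7y² = 1.
  Expand √7 as a continued fraction. a₀ = ⌊√7⌋ = 2; iterate m_{k+1} = d_k·a_k − m_k, d_{k+1} = (7 − m_{k+1}²)/d_k, a_{k+1} = ⌊(a₀ + m_{k+1})/d_{k+1}⌋ (starting m₀ = 0, d₀ = 1), with convergents p_k = a_k·p_{k-1} + p_{k-2}, q_k = a_k·q_{k-1} + q_{k-2} (p₋₁ = 1, q₋₁ = 0):
  k = 0: a₀ = 2; p₀/q₀ = 2/1; p₀² − 7·q₀² = 4 − 7 = -3.
  k = 1: m = 2, d = 3, a = ⌊(2 + 2)/3⌋ = 1; p/q = (1·2 + 1)/(1·1 + 0) = 3/1; p² − 7·q² = 9 − 7 = 2.
  k = 2: m = 1, d = 2, a = ⌊(2 + 1)/2⌋ = 1; p/q = (1·3 + 2)/(1·1 + 1) = 5/2; p² − 7·q² = 25 − 28 = -3.
  k = 3: m = 1, d = 3, a = ⌊(2 + 1)/3⌋ = 1; p/q = (1·5 + 3)/(1·2 + 1) = 8/3; p² − 7·q² = 64 − 63 = 1.
  The first convergent with p² − 7·q² = 1 gives the fundamental solution (x₁, y₁) = (8, 3).
Step 2: Apply the recurrence (x_{n+1}, y_{n+1}) = (x₁x_n + 7y₁y_n, x₁y_n + y₁x_n) repeatedly.
  From (x_1, y_1) = (8, 3): x_2 = 8·8 + 7·3·3 = 127; y_2 = 8·3 + 3·8 = 48.
  From (x_2, y_2) = (127, 48): x_3 = 8·127 + 7·3·48 = 2024; y_3 = 8·48 + 3·127 = 765.
  From (x_3, y_3) = (2024, 765): x_4 = 8·2024 + 7·3·765 = 32257; y_4 = 8·765 + 3·2024 = 12192.
  From (x_4, y_4) = (32257, 12192): x_5 = 8·32257 + 7·3·12192 = 514088; y_5 = 8·12192 + 3·32257 = 194307.
  From (x_5, y_5) = (514088, 194307): x_6 = 8·514088 + 7·3·194307 = 8193151; y_6 = 8·194307 + 3·514088 = 3096720.
Step 3: Verify x_6² - 7·y_6² = 67127723308801 - 67127723308800 = 1 (should be 1). ✓

(x_1, y_1) = (8, 3); (x_6, y_6) = (8193151, 3096720).


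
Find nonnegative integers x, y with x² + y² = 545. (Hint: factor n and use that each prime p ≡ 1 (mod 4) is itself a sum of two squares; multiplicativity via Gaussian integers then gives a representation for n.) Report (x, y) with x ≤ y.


Step 1: Factor n = 545 = 5 · 109.
Step 2: Check the mod-4 condition on each prime factor: 5 ≡ 1 (mod 4), exponent 1; 109 ≡ 1 (mod 4), exponent 1.
All primes ≡ 3 (mod 4) appear to even exponent (or don't appear), so by the two-squares theorem n IS expressible as a sum of two squares.
Step 3: Build a representation. Here n = 5 · 109 is a product of primes ≡ 1 (mod 4). Each prime p ≡ 1 (mod 4) is itself a sum of two squares; find a² by testing p − a² for a perfect square:
  5: 5 − 1² = 4 = 2² ⇒ 5 = 1² + 2².
  109: 109 − 1² = 108, 109 − 2² = 105, 109 − 3² = 100 = 10² ⇒ 109 = 3² + 10².
  Combine using the Brahmagupta–Fibonacci identity (a² + b²)(c² + d²) = (ac − bd)² + (ad + bc)² = (ac + bd)² + (ad − bc)²:
  5 · 109 = 545: from (1² + 2²)(3² + 10²), take (1·3 − 2·10, 1·10 + 2·3) = (3 − 20, 10 + 6) = (-17, 16); dropping signs (only squares matter) gives (17, 16); check 17² + 16² = 289 + 256 = 545 ✓.
Step 4: Order so x ≤ y and verify: 16² + 17² = 256 + 289 = 545 = n. ✓

n = 545 = 16² + 17² (one valid representation with x ≤ y).


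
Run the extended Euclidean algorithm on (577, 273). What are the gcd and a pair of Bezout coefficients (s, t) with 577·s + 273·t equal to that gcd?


Euclidean algorithm on (577, 273) — divide until remainder is 0:
  577 = 2 · 273 + 31
  273 = 8 · 31 + 25
  31 = 1 · 25 + 6
  25 = 4 · 6 + 1
  6 = 6 · 1 + 0
gcd(577, 273) = 1.
Track Bezout coefficients alongside the remainders: start with r₀ = 577 = a·1 + b·0 (s = 1, t = 0) and r₁ = 273 = a·0 + b·1 (s = 0, t = 1); each new remainder r_{k+1} = r_{k-1} − q_k·r_k inherits s_{k+1} = s_{k-1} − q_k·s_k, t_{k+1} = t_{k-1} − q_k·t_k, so r_k = a·s_k + b·t_k at every step:
  q = 2: r = 31, s = 1 − 2·0 = 1, t = 0 − 2·1 = -2  (check: 577·1 + 273·(-2) = 31)
  q = 8: r = 25, s = 0 − 8·1 = -8, t = 1 − 8·(-2) = 17  (check: 577·(-8) + 273·17 = 25)
  q = 1: r = 6, s = 1 − 1·(-8) = 9, t = -2 − 1·17 = -19  (check: 577·9 + 273·(-19) = 6)
  q = 4: r = 1, s = -8 − 4·9 = -44, t = 17 − 4·(-19) = 93  (check: 577·(-44) + 273·93 = 1)
The row with r = 1 (the gcd) gives the Bezout coefficients s = -44, t = 93.
Result: 577 · (-44) + 273 · (93) = 1.

gcd(577, 273) = 1; s = -44, t = 93 (check: 577·(-44) + 273·93 = 1).


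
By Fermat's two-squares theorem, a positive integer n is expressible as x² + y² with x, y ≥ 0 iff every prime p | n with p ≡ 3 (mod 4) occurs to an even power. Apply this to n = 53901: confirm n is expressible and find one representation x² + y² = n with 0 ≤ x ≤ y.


Step 1: Factor n = 53901 = 3^2 · 53 · 113.
Step 2: Check the mod-4 condition on each prime factor: 3 ≡ 3 (mod 4), exponent 2 (must be even); 53 ≡ 1 (mod 4), exponent 1; 113 ≡ 1 (mod 4), exponent 1.
All primes ≡ 3 (mod 4) appear to even exponent (or don't appear), so by the two-squares theorem n IS expressible as a sum of two squares.
Step 3: Build a representation. Group n = k² · m with k = 3 and m = 53 · 113 = 5989 (a product of primes ≡ 1 (mod 4)); a representation of m scales to one of n via (k·x)² + (k·y)² = k²(x² + y²). Each prime p ≡ 1 (mod 4) is itself a sum of two squares; find a² by testing p − a² for a perfect square:
  53: 53 − 1² = 52, 53 − 2² = 49 = 7² ⇒ 53 = 2² + 7².
  113: 113 − 1² = 112, 113 − 2² = 109, 113 − 3² = 104, 113 − 4² = 97, 113 − 5² = 88, 113 − 6² = 77, 113 − 7² = 64 = 8² ⇒ 113 = 7² + 8².
  Combine using the Brahmagupta–Fibonacci identity (a² + b²)(c² + d²) = (ac − bd)² + (ad + bc)² = (ac + bd)² + (ad − bc)²:
  53 · 113 = 5989: from (2² + 7²)(7² + 8²), take (2·7 − 7·8, 2·8 + 7·7) = (14 − 56, 16 + 49) = (-42, 65); dropping signs (only squares matter) gives (42, 65); check 42² + 65² = 1764 + 4225 = 5989 ✓.
  Scale by k = 3: (3·42, 3·65) = (126, 195).
Step 4: Order so x ≤ y and verify: 126² + 195² = 15876 + 38025 = 53901 = n. ✓

n = 53901 = 126² + 195² (one valid representation with x ≤ y).


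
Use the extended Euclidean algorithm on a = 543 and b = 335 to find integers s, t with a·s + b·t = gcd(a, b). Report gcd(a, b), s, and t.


Euclidean algorithm on (543, 335) — divide until remainder is 0:
  543 = 1 · 335 + 208
  335 = 1 · 208 + 127
  208 = 1 · 127 + 81
  127 = 1 · 81 + 46
  81 = 1 · 46 + 35
  46 = 1 · 35 + 11
  35 = 3 · 11 + 2
  11 = 5 · 2 + 1
  2 = 2 · 1 + 0
gcd(543, 335) = 1.
Track Bezout coefficients alongside the remainders: start with r₀ = 543 = a·1 + b·0 (s = 1, t = 0) and r₁ = 335 = a·0 + b·1 (s = 0, t = 1); each new remainder r_{k+1} = r_{k-1} − q_k·r_k inherits s_{k+1} = s_{k-1} − q_k·s_k, t_{k+1} = t_{k-1} − q_k·t_k, so r_k = a·s_k + b·t_k at every step:
  q = 1: r = 208, s = 1 − 1·0 = 1, t = 0 − 1·1 = -1  (check: 543·1 + 335·(-1) = 208)
  q = 1: r = 127, s = 0 − 1·1 = -1, t = 1 − 1·(-1) = 2  (check: 543·(-1) + 335·2 = 127)
  q = 1: r = 81, s = 1 − 1·(-1) = 2, t = -1 − 1·2 = -3  (check: 543·2 + 335·(-3) = 81)
  q = 1: r = 46, s = -1 − 1·2 = -3, t = 2 − 1·(-3) = 5  (check: 543·(-3) + 335·5 = 46)
  q = 1: r = 35, s = 2 − 1·(-3) = 5, t = -3 − 1·5 = -8  (check: 543·5 + 335·(-8) = 35)
  q = 1: r = 11, s = -3 − 1·5 = -8, t = 5 − 1·(-8) = 13  (check: 543·(-8) + 335·13 = 11)
  q = 3: r = 2, s = 5 − 3·(-8) = 29, t = -8 − 3·13 = -47  (check: 543·29 + 335·(-47) = 2)
  q = 5: r = 1, s = -8 − 5·29 = -153, t = 13 − 5·(-47) = 248  (check: 543·(-153) + 335·248 = 1)
The row with r = 1 (the gcd) gives the Bezout coefficients s = -153, t = 248.
Result: 543 · (-153) + 335 · (248) = 1.

gcd(543, 335) = 1; s = -153, t = 248 (check: 543·(-153) + 335·248 = 1).


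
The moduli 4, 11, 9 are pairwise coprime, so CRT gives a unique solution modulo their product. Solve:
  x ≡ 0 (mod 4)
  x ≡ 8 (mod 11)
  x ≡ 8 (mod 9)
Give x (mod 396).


Moduli 4, 11, 9 are pairwise coprime; by CRT there is a unique solution modulo M = 4 · 11 · 9 = 396.
Solve pairwise, accumulating the modulus:
  Start with x ≡ 0 (mod 4).
  Combine with x ≡ 8 (mod 11): since gcd(4, 11) = 1, we get a unique residue mod 44.
    Write x = 0 + 4·t and substitute into x ≡ 8 (mod 11): 4·t ≡ 8 − 0 = 8 (mod 11).
    The inverse of 4 mod 11 is 3 (since 4·3 = 12 = 1·11 + 1), so t ≡ 3·8 = 24 ≡ 2 (mod 11).
    Then x = 0 + 4·2 = 8, valid modulo lcm(4, 11) = 44: x ≡ 8 (mod 44).
  Combine with x ≡ 8 (mod 9): since gcd(44, 9) = 1, we get a unique residue mod 396.
    Write x = 8 + 44·t and substitute into x ≡ 8 (mod 9): 44·t ≡ 8 − 8 = 0 (mod 9).
    Reduce coefficients mod 9: 8·t ≡ 0 (mod 9).
    The inverse of 8 mod 9 is 8 (since 8·8 = 64 = 7·9 + 1), so t ≡ 8·0 = 0 ≡ 0 (mod 9).
    Then x = 8 + 44·0 = 8, valid modulo lcm(44, 9) = 396: x ≡ 8 (mod 396).
Verify: 8 mod 4 = 0 ✓, 8 mod 11 = 8 ✓, 8 mod 9 = 8 ✓.

x ≡ 8 (mod 396).


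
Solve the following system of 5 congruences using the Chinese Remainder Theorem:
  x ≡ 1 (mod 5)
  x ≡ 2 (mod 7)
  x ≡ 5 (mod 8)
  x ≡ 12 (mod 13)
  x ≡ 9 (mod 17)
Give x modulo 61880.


Product of moduli M = 5 · 7 · 8 · 13 · 17 = 61880.
Merge one congruence at a time:
  Start: x ≡ 1 (mod 5).
  Combine with x ≡ 2 (mod 7); new modulus lcm = 35.
    Write x = 1 + 5·t and substitute into x ≡ 2 (mod 7): 5·t ≡ 2 − 1 = 1 (mod 7).
    The inverse of 5 mod 7 is 3 (since 5·3 = 15 = 2·7 + 1), so t ≡ 3·1 = 3 ≡ 3 (mod 7).
    Then x = 1 + 5·3 = 16, valid modulo lcm(5, 7) = 35: x ≡ 16 (mod 35).
  Combine with x ≡ 5 (mod 8); new modulus lcm = 280.
    Write x = 16 + 35·t and substitute into x ≡ 5 (mod 8): 35·t ≡ 5 − 16 = -11 (mod 8).
    Reduce coefficients mod 8: 3·t ≡ 5 (mod 8).
    The inverse of 3 mod 8 is 3 (since 3·3 = 9 = 1·8 + 1), so t ≡ 3·5 = 15 ≡ 7 (mod 8).
    Then x = 16 + 35·7 = 261, valid modulo lcm(35, 8) = 280: x ≡ 261 (mod 280).
  Combine with x ≡ 12 (mod 13); new modulus lcm = 3640.
    Write x = 261 + 280·t and substitute into x ≡ 12 (mod 13): 280·t ≡ 12 − 261 = -249 (mod 13).
    Reduce coefficients mod 13: 7·t ≡ 11 (mod 13).
    The inverse of 7 mod 13 is 2 (since 7·2 = 14 = 1·13 + 1), so t ≡ 2·11 = 22 ≡ 9 (mod 13).
    Then x = 261 + 280·9 = 2781, valid modulo lcm(280, 13) = 3640: x ≡ 2781 (mod 3640).
  Combine with x ≡ 9 (mod 17); new modulus lcm = 61880.
    Write x = 2781 + 3640·t and substitute into x ≡ 9 (mod 17): 3640·t ≡ 9 − 2781 = -2772 (mod 17).
    Reduce coefficients mod 17: 2·t ≡ 16 (mod 17).
    The inverse of 2 mod 17 is 9 (since 2·9 = 18 = 1·17 + 1), so t ≡ 9·16 = 144 ≡ 8 (mod 17).
    Then x = 2781 + 3640·8 = 31901, valid modulo lcm(3640, 17) = 61880: x ≡ 31901 (mod 61880).
Verify against each original: 31901 mod 5 = 1, 31901 mod 7 = 2, 31901 mod 8 = 5, 31901 mod 13 = 12, 31901 mod 17 = 9.

x ≡ 31901 (mod 61880).


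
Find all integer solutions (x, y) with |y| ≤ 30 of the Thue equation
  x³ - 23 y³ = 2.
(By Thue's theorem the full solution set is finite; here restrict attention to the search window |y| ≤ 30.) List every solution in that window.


The equation is x³ - 23y³ = 2. For fixed y, x³ = 23·y³ + 2, so a solution requires the RHS to be a perfect cube.
Strategy: iterate y from -30 to 30, compute RHS = 23·y³ + 2, and check whether it is a (positive or negative) perfect cube.
Check small values of y:
  y = 0: RHS = 2 is not a perfect cube.
  y = 1: RHS = 25 is not a perfect cube.
  y = -1: RHS = -21 is not a perfect cube.
  y = 2: RHS = 186 is not a perfect cube.
  y = -2: RHS = -182 is not a perfect cube.
  y = 3: RHS = 623 is not a perfect cube.
  y = -3: RHS = -619 is not a perfect cube.
Continuing the search up to |y| = 30 finds no solutions either.
No (x, y) in the scanned range satisfies the equation.

No integer solutions with |y| ≤ 30.


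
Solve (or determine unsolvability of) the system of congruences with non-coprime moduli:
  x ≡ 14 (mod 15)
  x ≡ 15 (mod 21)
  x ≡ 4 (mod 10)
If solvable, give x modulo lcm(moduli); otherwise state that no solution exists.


Moduli 15, 21, 10 are not pairwise coprime, so CRT works modulo lcm(m_i) when all pairwise compatibility conditions hold.
Pairwise compatibility: gcd(m_i, m_j) must divide a_i - a_j for every pair.
Merge one congruence at a time:
  Start: x ≡ 14 (mod 15).
  Combine with x ≡ 15 (mod 21): gcd(15, 21) = 3, and 15 - 14 = 1 is NOT divisible by 3.
    ⇒ system is inconsistent (no integer solution).

No solution (the system is inconsistent).


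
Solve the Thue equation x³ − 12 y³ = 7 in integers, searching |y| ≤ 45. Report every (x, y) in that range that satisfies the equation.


The equation is x³ - 12y³ = 7. For fixed y, x³ = 12·y³ + 7, so a solution requires the RHS to be a perfect cube.
Strategy: iterate y from -45 to 45, compute RHS = 12·y³ + 7, and check whether it is a (positive or negative) perfect cube.
Check small values of y:
  y = 0: RHS = 7 is not a perfect cube.
  y = 1: RHS = 19 is not a perfect cube.
  y = -1: RHS = -5 is not a perfect cube.
  y = 2: RHS = 103 is not a perfect cube.
  y = -2: RHS = -89 is not a perfect cube.
  y = 3: RHS = 331 is not a perfect cube.
  y = -3: RHS = -317 is not a perfect cube.
Continuing the search up to |y| = 45 finds no solutions either.
No (x, y) in the scanned range satisfies the equation.

No integer solutions with |y| ≤ 45.


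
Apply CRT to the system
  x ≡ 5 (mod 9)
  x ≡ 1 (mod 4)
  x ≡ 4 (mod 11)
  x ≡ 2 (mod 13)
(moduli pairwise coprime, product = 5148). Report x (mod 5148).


Product of moduli M = 9 · 4 · 11 · 13 = 5148.
Merge one congruence at a time:
  Start: x ≡ 5 (mod 9).
  Combine with x ≡ 1 (mod 4); new modulus lcm = 36.
    Write x = 5 + 9·t and substitute into x ≡ 1 (mod 4): 9·t ≡ 1 − 5 = -4 (mod 4).
    Reduce coefficients mod 4: 1·t ≡ 0 (mod 4).
    So t ≡ 0 (mod 4).
    Then x = 5 + 9·0 = 5, valid modulo lcm(9, 4) = 36: x ≡ 5 (mod 36).
  Combine with x ≡ 4 (mod 11); new modulus lcm = 396.
    Write x = 5 + 36·t and substitute into x ≡ 4 (mod 11): 36·t ≡ 4 − 5 = -1 (mod 11).
    Reduce coefficients mod 11: 3·t ≡ 10 (mod 11).
    The inverse of 3 mod 11 is 4 (since 3·4 = 12 = 1·11 + 1), so t ≡ 4·10 = 40 ≡ 7 (mod 11).
    Then x = 5 + 36·7 = 257, valid modulo lcm(36, 11) = 396: x ≡ 257 (mod 396).
  Combine with x ≡ 2 (mod 13); new modulus lcm = 5148.
    Write x = 257 + 396·t and substitute into x ≡ 2 (mod 13): 396·t ≡ 2 − 257 = -255 (mod 13).
    Reduce coefficients mod 13: 6·t ≡ 5 (mod 13).
    The inverse of 6 mod 13 is 11 (since 6·11 = 66 = 5·13 + 1), so t ≡ 11·5 = 55 ≡ 3 (mod 13).
    Then x = 257 + 396·3 = 1445, valid modulo lcm(396, 13) = 5148: x ≡ 1445 (mod 5148).
Verify against each original: 1445 mod 9 = 5, 1445 mod 4 = 1, 1445 mod 11 = 4, 1445 mod 13 = 2.

x ≡ 1445 (mod 5148).


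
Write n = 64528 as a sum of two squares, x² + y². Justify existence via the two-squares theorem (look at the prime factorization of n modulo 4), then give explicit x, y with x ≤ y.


Step 1: Factor n = 64528 = 2^4 · 37 · 109.
Step 2: Check the mod-4 condition on each prime factor: 2 = 2 (special); 37 ≡ 1 (mod 4), exponent 1; 109 ≡ 1 (mod 4), exponent 1.
All primes ≡ 3 (mod 4) appear to even exponent (or don't appear), so by the two-squares theorem n IS expressible as a sum of two squares.
Step 3: Build a representation. Group n = k² · m with k = 4 and m = 37 · 109 = 4033 (a product of primes ≡ 1 (mod 4)); a representation of m scales to one of n via (k·x)² + (k·y)² = k²(x² + y²). Each prime p ≡ 1 (mod 4) is itself a sum of two squares; find a² by testing p − a² for a perfect square:
  37: 37 − 1² = 36 = 6² ⇒ 37 = 1² + 6².
  109: 109 − 1² = 108, 109 − 2² = 105, 109 − 3² = 100 = 10² ⇒ 109 = 3² + 10².
  Combine using the Brahmagupta–Fibonacci identity (a² + b²)(c² + d²) = (ac − bd)² + (ad + bc)² = (ac + bd)² + (ad − bc)²:
  37 · 109 = 4033: from (1² + 6²)(3² + 10²), take (1·3 − 6·10, 1·10 + 6·3) = (3 − 60, 10 + 18) = (-57, 28); dropping signs (only squares matter) gives (57, 28); check 57² + 28² = 3249 + 784 = 4033 ✓.
  Scale by k = 4: (4·57, 4·28) = (228, 112).
Step 4: Order so x ≤ y and verify: 112² + 228² = 12544 + 51984 = 64528 = n. ✓

n = 64528 = 112² + 228² (one valid representation with x ≤ y).


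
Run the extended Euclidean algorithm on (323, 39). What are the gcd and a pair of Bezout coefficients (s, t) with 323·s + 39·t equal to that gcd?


Euclidean algorithm on (323, 39) — divide until remainder is 0:
  323 = 8 · 39 + 11
  39 = 3 · 11 + 6
  11 = 1 · 6 + 5
  6 = 1 · 5 + 1
  5 = 5 · 1 + 0
gcd(323, 39) = 1.
Track Bezout coefficients alongside the remainders: start with r₀ = 323 = a·1 + b·0 (s = 1, t = 0) and r₁ = 39 = a·0 + b·1 (s = 0, t = 1); each new remainder r_{k+1} = r_{k-1} − q_k·r_k inherits s_{k+1} = s_{k-1} − q_k·s_k, t_{k+1} = t_{k-1} − q_k·t_k, so r_k = a·s_k + b·t_k at every step:
  q = 8: r = 11, s = 1 − 8·0 = 1, t = 0 − 8·1 = -8  (check: 323·1 + 39·(-8) = 11)
  q = 3: r = 6, s = 0 − 3·1 = -3, t = 1 − 3·(-8) = 25  (check: 323·(-3) + 39·25 = 6)
  q = 1: r = 5, s = 1 − 1·(-3) = 4, t = -8 − 1·25 = -33  (check: 323·4 + 39·(-33) = 5)
  q = 1: r = 1, s = -3 − 1·4 = -7, t = 25 − 1·(-33) = 58  (check: 323·(-7) + 39·58 = 1)
The row with r = 1 (the gcd) gives the Bezout coefficients s = -7, t = 58.
Result: 323 · (-7) + 39 · (58) = 1.

gcd(323, 39) = 1; s = -7, t = 58 (check: 323·(-7) + 39·58 = 1).


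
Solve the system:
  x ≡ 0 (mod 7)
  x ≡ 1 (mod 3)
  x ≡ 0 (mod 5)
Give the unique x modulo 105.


Moduli 7, 3, 5 are pairwise coprime; by CRT there is a unique solution modulo M = 7 · 3 · 5 = 105.
Solve pairwise, accumulating the modulus:
  Start with x ≡ 0 (mod 7).
  Combine with x ≡ 1 (mod 3): since gcd(7, 3) = 1, we get a unique residue mod 21.
    Write x = 0 + 7·t and substitute into x ≡ 1 (mod 3): 7·t ≡ 1 − 0 = 1 (mod 3).
    Reduce coefficients mod 3: 1·t ≡ 1 (mod 3).
    So t ≡ 1 (mod 3).
    Then x = 0 + 7·1 = 7, valid modulo lcm(7, 3) = 21: x ≡ 7 (mod 21).
  Combine with x ≡ 0 (mod 5): since gcd(21, 5) = 1, we get a unique residue mod 105.
    Write x = 7 + 21·t and substitute into x ≡ 0 (mod 5): 21·t ≡ 0 − 7 = -7 (mod 5).
    Reduce coefficients mod 5: 1·t ≡ 3 (mod 5).
    So t ≡ 3 (mod 5).
    Then x = 7 + 21·3 = 70, valid modulo lcm(21, 5) = 105: x ≡ 70 (mod 105).
Verify: 70 mod 7 = 0 ✓, 70 mod 3 = 1 ✓, 70 mod 5 = 0 ✓.

x ≡ 70 (mod 105).


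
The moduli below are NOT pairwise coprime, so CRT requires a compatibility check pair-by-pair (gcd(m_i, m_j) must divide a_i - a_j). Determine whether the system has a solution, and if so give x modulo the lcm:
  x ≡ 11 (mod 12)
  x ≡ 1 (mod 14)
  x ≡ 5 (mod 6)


Moduli 12, 14, 6 are not pairwise coprime, so CRT works modulo lcm(m_i) when all pairwise compatibility conditions hold.
Pairwise compatibility: gcd(m_i, m_j) must divide a_i - a_j for every pair.
Merge one congruence at a time:
  Start: x ≡ 11 (mod 12).
  Combine with x ≡ 1 (mod 14): gcd(12, 14) = 2; 1 - 11 = -10, which IS divisible by 2, so compatible.
    Write x = 11 + 12·t and substitute into x ≡ 1 (mod 14): 12·t ≡ 1 − 11 = -10 (mod 14).
    Divide the congruence (and modulus) by g = 2: 6·t ≡ -5 (mod 7).
    Reduce coefficients mod 7: 6·t ≡ 2 (mod 7).
    The inverse of 6 mod 7 is 6 (since 6·6 = 36 = 5·7 + 1), so t ≡ 6·2 = 12 ≡ 5 (mod 7).
    Then x = 11 + 12·5 = 71, valid modulo lcm(12, 14) = 84: x ≡ 71 (mod 84).
  Combine with x ≡ 5 (mod 6): gcd(84, 6) = 6; 5 - 71 = -66, which IS divisible by 6, so compatible.
    Write x = 71 + 84·t and substitute into x ≡ 5 (mod 6): 84·t ≡ 5 − 71 = -66 (mod 6).
    Divide the congruence (and modulus) by g = 6: 14·t ≡ -11 (mod 1).
    Modulo 1 every t works; take t = 0.
    Then x = 71 + 84·0 = 71, valid modulo lcm(84, 6) = 84: x ≡ 71 (mod 84).
Verify: 71 mod 12 = 11, 71 mod 14 = 1, 71 mod 6 = 5.

x ≡ 71 (mod 84).


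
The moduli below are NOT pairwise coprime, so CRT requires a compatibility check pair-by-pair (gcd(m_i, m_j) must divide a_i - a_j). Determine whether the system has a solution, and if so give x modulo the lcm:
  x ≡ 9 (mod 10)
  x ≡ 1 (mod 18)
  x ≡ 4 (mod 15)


Moduli 10, 18, 15 are not pairwise coprime, so CRT works modulo lcm(m_i) when all pairwise compatibility conditions hold.
Pairwise compatibility: gcd(m_i, m_j) must divide a_i - a_j for every pair.
Merge one congruence at a time:
  Start: x ≡ 9 (mod 10).
  Combine with x ≡ 1 (mod 18): gcd(10, 18) = 2; 1 - 9 = -8, which IS divisible by 2, so compatible.
    Write x = 9 + 10·t and substitute into x ≡ 1 (mod 18): 10·t ≡ 1 − 9 = -8 (mod 18).
    Divide the congruence (and modulus) by g = 2: 5·t ≡ -4 (mod 9).
    Reduce coefficients mod 9: 5·t ≡ 5 (mod 9).
    The inverse of 5 mod 9 is 2 (since 5·2 = 10 = 1·9 + 1), so t ≡ 2·5 = 10 ≡ 1 (mod 9).
    Then x = 9 + 10·1 = 19, valid modulo lcm(10, 18) = 90: x ≡ 19 (mod 90).
  Combine with x ≡ 4 (mod 15): gcd(90, 15) = 15; 4 - 19 = -15, which IS divisible by 15, so compatible.
    Write x = 19 + 90·t and substitute into x ≡ 4 (mod 15): 90·t ≡ 4 − 19 = -15 (mod 15).
    Divide the congruence (and modulus) by g = 15: 6·t ≡ -1 (mod 1).
    Modulo 1 every t works; take t = 0.
    Then x = 19 + 90·0 = 19, valid modulo lcm(90, 15) = 90: x ≡ 19 (mod 90).
Verify: 19 mod 10 = 9, 19 mod 18 = 1, 19 mod 15 = 4.

x ≡ 19 (mod 90).


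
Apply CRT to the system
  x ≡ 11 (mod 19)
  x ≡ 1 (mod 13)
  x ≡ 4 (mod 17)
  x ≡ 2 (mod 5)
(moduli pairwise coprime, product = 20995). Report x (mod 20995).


Product of moduli M = 19 · 13 · 17 · 5 = 20995.
Merge one congruence at a time:
  Start: x ≡ 11 (mod 19).
  Combine with x ≡ 1 (mod 13); new modulus lcm = 247.
    Write x = 11 + 19·t and substitute into x ≡ 1 (mod 13): 19·t ≡ 1 − 11 = -10 (mod 13).
    Reduce coefficients mod 13: 6·t ≡ 3 (mod 13).
    The inverse of 6 mod 13 is 11 (since 6·11 = 66 = 5·13 + 1), so t ≡ 11·3 = 33 ≡ 7 (mod 13).
    Then x = 11 + 19·7 = 144, valid modulo lcm(19, 13) = 247: x ≡ 144 (mod 247).
  Combine with x ≡ 4 (mod 17); new modulus lcm = 4199.
    Write x = 144 + 247·t and substitute into x ≡ 4 (mod 17): 247·t ≡ 4 − 144 = -140 (mod 17).
    Reduce coefficients mod 17: 9·t ≡ 13 (mod 17).
    The inverse of 9 mod 17 is 2 (since 9·2 = 18 = 1·17 + 1), so t ≡ 2·13 = 26 ≡ 9 (mod 17).
    Then x = 144 + 247·9 = 2367, valid modulo lcm(247, 17) = 4199: x ≡ 2367 (mod 4199).
  Combine with x ≡ 2 (mod 5); new modulus lcm = 20995.
    Write x = 2367 + 4199·t and substitute into x ≡ 2 (mod 5): 4199·t ≡ 2 − 2367 = -2365 (mod 5).
    Reduce coefficients mod 5: 4·t ≡ 0 (mod 5).
    The inverse of 4 mod 5 is 4 (since 4·4 = 16 = 3·5 + 1), so t ≡ 4·0 = 0 ≡ 0 (mod 5).
    Then x = 2367 + 4199·0 = 2367, valid modulo lcm(4199, 5) = 20995: x ≡ 2367 (mod 20995).
Verify against each original: 2367 mod 19 = 11, 2367 mod 13 = 1, 2367 mod 17 = 4, 2367 mod 5 = 2.

x ≡ 2367 (mod 20995).
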